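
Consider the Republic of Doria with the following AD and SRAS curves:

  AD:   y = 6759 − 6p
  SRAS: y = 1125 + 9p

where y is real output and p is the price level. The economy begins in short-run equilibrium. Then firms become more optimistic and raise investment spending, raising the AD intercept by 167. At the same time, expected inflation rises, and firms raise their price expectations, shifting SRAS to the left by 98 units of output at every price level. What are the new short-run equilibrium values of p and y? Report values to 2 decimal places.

After both shocks: AD is y = 6926 − 6p and SRAS is y = 1027 + 9p.
Setting them equal: 5899 = 15p, so p = 393.27.
Substituting into AD, y = 4566.40.

p = 393.27, y = 4566.40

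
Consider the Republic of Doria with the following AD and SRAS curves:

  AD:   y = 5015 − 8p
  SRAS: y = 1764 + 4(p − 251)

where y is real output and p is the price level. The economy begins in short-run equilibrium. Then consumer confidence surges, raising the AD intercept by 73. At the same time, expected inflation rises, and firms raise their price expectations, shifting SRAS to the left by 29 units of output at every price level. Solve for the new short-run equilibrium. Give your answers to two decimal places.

After both shocks: AD is y = 5088 − 8p and SRAS is y = 731 + 4p.
Setting them equal: 4357 = 12p, so p = 363.08.
Substituting into AD, y = 2183.33.

p = 363.08, y = 2183.33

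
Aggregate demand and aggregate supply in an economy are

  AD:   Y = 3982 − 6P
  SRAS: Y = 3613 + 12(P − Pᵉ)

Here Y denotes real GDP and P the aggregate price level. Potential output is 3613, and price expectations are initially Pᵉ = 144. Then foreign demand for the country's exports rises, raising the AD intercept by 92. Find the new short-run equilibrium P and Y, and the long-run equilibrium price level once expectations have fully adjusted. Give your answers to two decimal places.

Short run: P = 121.61, Y = 3344.33. Long run: P = 76.83.

AD shifts right: new AD is Y = 4074 − 6P. With Pᵉ = 144, SRAS is Y = 1885 + 12P.
Short run: 4074 − 6P = 1885 + 12P gives 2189 = 18P, so P = 121.61 and Y = 4074 − 6P = 3344.33.
Y = 3344.33 is below potential 3613; expectations adjust and SRAS shifts right until Y = 3613.
Long run: on the new AD curve, 3613 = 4074 − 6P gives P = 76.83.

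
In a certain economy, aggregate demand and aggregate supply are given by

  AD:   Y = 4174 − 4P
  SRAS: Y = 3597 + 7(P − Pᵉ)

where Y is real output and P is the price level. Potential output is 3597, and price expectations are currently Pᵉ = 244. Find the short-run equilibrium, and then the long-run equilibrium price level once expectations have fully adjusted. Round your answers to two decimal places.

Short run: P = 207.73, Y = 3343.09. Long run: P = 144.25.

Short run: with Pᵉ = 244, SRAS is Y = 1889 + 7P. Setting AD = SRAS gives 2285 = 11P, so P = 207.73 and Y = 4174 − 4P = 3343.09.
Output 3343.09 is below potential 3597, so over time expected prices fall and SRAS shifts right until Y returns to 3597.
Long run: Y = 3597 on the AD curve gives 3597 = 4174 − 4P, so P = 144.25.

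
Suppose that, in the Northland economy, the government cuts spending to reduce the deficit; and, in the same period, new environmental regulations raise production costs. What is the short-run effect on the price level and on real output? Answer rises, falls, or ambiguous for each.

The first event is a negative demand shock: AD shifts left, which by itself pushes P down and Y down.
The second is an adverse supply shock: SRAS shifts left, which by itself pushes P up and Y down.
The two shocks push P in opposite directions, so the effect on P is ambiguous. Both shocks push Y down, so Y falls.

Price level: ambiguous; output: falls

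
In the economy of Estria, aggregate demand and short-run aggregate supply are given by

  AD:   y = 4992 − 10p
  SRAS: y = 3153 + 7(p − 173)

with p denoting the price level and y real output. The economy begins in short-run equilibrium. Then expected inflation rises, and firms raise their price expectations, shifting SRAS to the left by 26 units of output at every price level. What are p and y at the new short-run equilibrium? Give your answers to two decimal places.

This is a negative supply shock: SRAS shifts left.
New SRAS: y = 1916 + 7p.
Set AD = SRAS: 4992 − 10p = 1916 + 7p, so 3076 = 17p and p = 180.94.
Substituting into AD, y = 3182.59.

p = 180.94, y = 3182.59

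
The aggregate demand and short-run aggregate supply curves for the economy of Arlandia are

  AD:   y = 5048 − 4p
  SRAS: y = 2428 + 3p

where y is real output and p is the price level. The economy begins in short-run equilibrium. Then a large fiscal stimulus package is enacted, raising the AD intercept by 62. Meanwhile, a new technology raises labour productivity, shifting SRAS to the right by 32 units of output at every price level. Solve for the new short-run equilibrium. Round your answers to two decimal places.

p = 378.57, y = 3595.71

After both shocks: AD is y = 5110 − 4p and SRAS is y = 2460 + 3p.
Setting them equal: 2650 = 7p, so p = 378.57.
Substituting into AD, y = 3595.71.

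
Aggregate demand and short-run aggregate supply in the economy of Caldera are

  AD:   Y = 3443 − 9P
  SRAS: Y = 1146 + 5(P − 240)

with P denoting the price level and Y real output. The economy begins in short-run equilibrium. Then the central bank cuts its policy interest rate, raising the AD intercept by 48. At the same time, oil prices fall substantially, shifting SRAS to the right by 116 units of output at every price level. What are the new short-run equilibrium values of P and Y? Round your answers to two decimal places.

P = 244.93, Y = 1286.64

After both shocks: AD is Y = 3491 − 9P and SRAS is Y = 62 + 5P.
Setting them equal: 3429 = 14P, so P = 244.93.
Substituting into AD, Y = 1286.64.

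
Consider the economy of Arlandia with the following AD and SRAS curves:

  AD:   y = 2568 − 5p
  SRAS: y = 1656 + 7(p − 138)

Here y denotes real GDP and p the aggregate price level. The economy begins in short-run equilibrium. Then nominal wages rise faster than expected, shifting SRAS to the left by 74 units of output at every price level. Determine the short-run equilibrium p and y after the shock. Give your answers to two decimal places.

p = 162.67, y = 1754.67

This is a negative supply shock: SRAS shifts left.
New SRAS: y = 616 + 7p.
Set AD = SRAS: 2568 − 5p = 616 + 7p, so 1952 = 12p and p = 162.67.
Substituting into AD, y = 1754.67.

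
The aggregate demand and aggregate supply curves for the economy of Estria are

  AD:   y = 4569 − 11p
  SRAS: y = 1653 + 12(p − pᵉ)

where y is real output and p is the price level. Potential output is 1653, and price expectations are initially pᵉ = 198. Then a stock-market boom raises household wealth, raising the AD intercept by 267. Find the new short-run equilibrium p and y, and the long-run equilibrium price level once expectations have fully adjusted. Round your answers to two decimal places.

AD shifts right: new AD is y = 4836 − 11p. With pᵉ = 198, SRAS is y = 12p − 723.
Short run: 4836 − 11p = 12p − 723 gives 5559 = 23p, so p = 241.70 and y = 4836 − 11p = 2177.35.
y = 2177.35 is above potential 1653; expectations adjust and SRAS shifts left until y = 1653.
Long run: on the new AD curve, 1653 = 4836 − 11p gives p = 289.36.

Short run: p = 241.70, y = 2177.35. Long run: p = 289.36.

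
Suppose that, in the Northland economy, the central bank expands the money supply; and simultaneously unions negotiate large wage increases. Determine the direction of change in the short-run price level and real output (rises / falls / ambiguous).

The first event is a positive demand shock: AD shifts right, which by itself pushes P up and Y up.
The second is an adverse supply shock: SRAS shifts left, which by itself pushes P up and Y down.
Both shocks push P up, so P rises. The two shocks push Y in opposite directions, so the effect on Y is ambiguous.

Price level: rises; output: ambiguous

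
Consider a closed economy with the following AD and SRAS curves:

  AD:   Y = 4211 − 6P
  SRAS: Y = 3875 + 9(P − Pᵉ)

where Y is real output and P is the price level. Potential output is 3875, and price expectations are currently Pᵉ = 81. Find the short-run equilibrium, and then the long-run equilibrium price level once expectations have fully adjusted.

Short run: with Pᵉ = 81, SRAS is Y = 3146 + 9P. Setting AD = SRAS gives 1065 = 15P, so P = 71 and Y = 4211 − 6·71 = 3785.
Output 3785 is below potential 3875, so over time expected prices fall and SRAS shifts right until Y returns to 3875.
Long run: Y = 3875 on the AD curve gives 3875 = 4211 − 6P, so P = 56.

Short run: P = 71, Y = 3785. Long run: P = 56.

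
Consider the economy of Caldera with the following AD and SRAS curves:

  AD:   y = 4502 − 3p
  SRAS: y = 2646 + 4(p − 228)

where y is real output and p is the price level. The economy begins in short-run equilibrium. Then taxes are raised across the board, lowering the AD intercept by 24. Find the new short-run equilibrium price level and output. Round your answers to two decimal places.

p = 392.00, y = 3302.00

This is a negative demand shock: AD shifts left.
New AD: y = 4478 − 3p.
SRAS can be written y = 1734 + 4p.
Set AD = SRAS: 4478 − 3p = 1734 + 4p, so 2744 = 7p and p = 392.00.
Substituting into AD, y = 3302.00.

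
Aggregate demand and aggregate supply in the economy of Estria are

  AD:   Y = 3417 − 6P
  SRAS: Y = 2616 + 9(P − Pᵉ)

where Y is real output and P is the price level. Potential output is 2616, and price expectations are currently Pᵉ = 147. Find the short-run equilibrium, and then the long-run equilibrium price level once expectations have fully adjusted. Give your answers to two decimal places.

Short run: P = 141.60, Y = 2567.40. Long run: P = 133.50.

Short run: with Pᵉ = 147, SRAS is Y = 1293 + 9P. Setting AD = SRAS gives 2124 = 15P, so P = 141.60 and Y = 3417 − 6P = 2567.40.
Output 2567.40 is below potential 2616, so over time expected prices fall and SRAS shifts right until Y returns to 2616.
Long run: Y = 2616 on the AD curve gives 2616 = 3417 − 6P, so P = 133.50.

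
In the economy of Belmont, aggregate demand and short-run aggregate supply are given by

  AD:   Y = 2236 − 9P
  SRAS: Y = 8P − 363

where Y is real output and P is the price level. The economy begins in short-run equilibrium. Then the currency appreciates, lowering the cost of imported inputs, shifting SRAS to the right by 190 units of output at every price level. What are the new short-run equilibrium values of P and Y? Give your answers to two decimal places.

P = 141.71, Y = 960.65

This is a positive supply shock: SRAS shifts right.
New SRAS: Y = 8P − 173.
Set AD = SRAS: 2236 − 9P = 8P − 173, so 2409 = 17P and P = 141.71.
Substituting into AD, Y = 960.65.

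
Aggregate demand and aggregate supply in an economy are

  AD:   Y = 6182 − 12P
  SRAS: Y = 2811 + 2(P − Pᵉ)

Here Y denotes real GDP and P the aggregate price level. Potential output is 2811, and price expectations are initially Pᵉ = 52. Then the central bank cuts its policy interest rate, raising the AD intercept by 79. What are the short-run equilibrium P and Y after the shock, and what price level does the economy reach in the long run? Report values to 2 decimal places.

AD shifts right: new AD is Y = 6261 − 12P. With Pᵉ = 52, SRAS is Y = 2707 + 2P.
Short run: 6261 − 12P = 2707 + 2P gives 3554 = 14P, so P = 253.86 and Y = 6261 − 12P = 3214.71.
Y = 3214.71 is above potential 2811; expectations adjust and SRAS shifts left until Y = 2811.
Long run: on the new AD curve, 2811 = 6261 − 12P gives P = 287.50.

Short run: P = 253.86, Y = 3214.71. Long run: P = 287.50.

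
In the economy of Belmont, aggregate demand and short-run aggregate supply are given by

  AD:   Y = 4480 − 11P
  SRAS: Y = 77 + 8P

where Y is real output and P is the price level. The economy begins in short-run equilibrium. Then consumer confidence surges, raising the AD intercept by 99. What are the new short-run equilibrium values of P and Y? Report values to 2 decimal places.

P = 236.95, Y = 1972.58

This is a positive demand shock: AD shifts right.
New AD: Y = 4579 − 11P.
Set AD = SRAS: 4579 − 11P = 77 + 8P, so 4502 = 19P and P = 236.95.
Substituting into AD, Y = 1972.58.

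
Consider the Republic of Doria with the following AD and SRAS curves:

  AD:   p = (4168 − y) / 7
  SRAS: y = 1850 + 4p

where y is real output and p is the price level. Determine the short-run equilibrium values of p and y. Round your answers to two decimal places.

Rearrange AD to y = 4168 − 7p.
Set AD = SRAS: 4168 − 7p = 1850 + 4p, so 2318 = 11p and p = 210.73.
Substituting into AD, y = 4168 − 7p = 2692.91.

p = 210.73, y = 2692.91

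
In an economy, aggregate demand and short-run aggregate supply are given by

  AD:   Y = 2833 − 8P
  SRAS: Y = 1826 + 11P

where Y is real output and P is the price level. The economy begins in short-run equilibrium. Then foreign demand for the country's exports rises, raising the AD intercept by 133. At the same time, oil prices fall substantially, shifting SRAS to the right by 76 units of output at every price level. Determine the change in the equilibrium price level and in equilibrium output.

ΔP = +3, ΔY = +109

After both shocks: AD is Y = 2966 − 8P and SRAS is Y = 1902 + 11P.
Setting them equal: 1064 = 19P, so P = 56.
Y = 2966 − 8·56 = 2518.
Initially P = 53, Y = 2409, so ΔP = +3 and ΔY = +109.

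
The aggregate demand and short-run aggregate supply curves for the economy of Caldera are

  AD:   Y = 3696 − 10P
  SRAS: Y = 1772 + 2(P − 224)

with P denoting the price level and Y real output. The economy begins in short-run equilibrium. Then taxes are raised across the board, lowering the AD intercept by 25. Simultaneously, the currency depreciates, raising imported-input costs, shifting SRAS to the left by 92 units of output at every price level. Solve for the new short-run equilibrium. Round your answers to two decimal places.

After both shocks: AD is Y = 3671 − 10P and SRAS is Y = 1232 + 2P.
Setting them equal: 2439 = 12P, so P = 203.25.
Substituting into AD, Y = 1638.50.

P = 203.25, Y = 1638.50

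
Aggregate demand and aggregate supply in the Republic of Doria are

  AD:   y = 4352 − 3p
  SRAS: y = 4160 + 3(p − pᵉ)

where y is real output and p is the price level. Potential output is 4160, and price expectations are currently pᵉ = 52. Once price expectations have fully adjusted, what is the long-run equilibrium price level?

Long-run p = 64

Short run: with pᵉ = 52, SRAS is y = 4004 + 3p. Setting AD = SRAS gives 348 = 6p, so p = 58 and y = 4352 − 3·58 = 4178.
Output 4178 is above potential 4160, so over time expected prices rise and SRAS shifts left until y returns to 4160.
Long run: y = 4160 on the AD curve gives 4160 = 4352 − 3p, so p = 64.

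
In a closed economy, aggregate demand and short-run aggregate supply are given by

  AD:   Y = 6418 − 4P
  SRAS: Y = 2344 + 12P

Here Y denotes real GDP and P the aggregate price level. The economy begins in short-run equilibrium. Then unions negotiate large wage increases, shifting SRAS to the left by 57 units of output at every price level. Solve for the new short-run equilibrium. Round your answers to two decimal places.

This is a negative supply shock: SRAS shifts left.
New SRAS: Y = 2287 + 12P.
Set AD = SRAS: 6418 − 4P = 2287 + 12P, so 4131 = 16P and P = 258.19.
Substituting into AD, Y = 5385.25.

P = 258.19, Y = 5385.25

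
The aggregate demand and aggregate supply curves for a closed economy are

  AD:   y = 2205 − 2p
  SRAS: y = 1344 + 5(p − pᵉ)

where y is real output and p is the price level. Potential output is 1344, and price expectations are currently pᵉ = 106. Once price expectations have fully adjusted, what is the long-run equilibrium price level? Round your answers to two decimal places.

Long-run p = 430.50

Short run: with pᵉ = 106, SRAS is y = 814 + 5p. Setting AD = SRAS gives 1391 = 7p, so p = 198.71 and y = 2205 − 2p = 1807.57.
Output 1807.57 is above potential 1344, so over time expected prices rise and SRAS shifts left until y returns to 1344.
Long run: y = 1344 on the AD curve gives 1344 = 2205 − 2p, so p = 430.50.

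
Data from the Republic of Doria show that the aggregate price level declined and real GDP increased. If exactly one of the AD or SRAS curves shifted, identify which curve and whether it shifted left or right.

SRAS shifted right

P fell and Y rose. An AD shift moves P and Y in the same direction; an SRAS shift moves them in opposite directions.
Here P and Y moved in opposite directions, so the SRAS curve shifted.
Since Y rose, SRAS shifted right.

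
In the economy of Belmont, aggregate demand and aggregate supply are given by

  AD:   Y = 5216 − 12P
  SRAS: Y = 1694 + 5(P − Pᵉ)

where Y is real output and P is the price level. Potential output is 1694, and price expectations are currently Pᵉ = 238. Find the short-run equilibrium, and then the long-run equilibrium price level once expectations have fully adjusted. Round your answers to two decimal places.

Short run: with Pᵉ = 238, SRAS is Y = 504 + 5P. Setting AD = SRAS gives 4712 = 17P, so P = 277.18 and Y = 5216 − 12P = 1889.88.
Output 1889.88 is above potential 1694, so over time expected prices rise and SRAS shifts left until Y returns to 1694.
Long run: Y = 1694 on the AD curve gives 1694 = 5216 − 12P, so P = 293.50.

Short run: P = 277.18, Y = 1889.88. Long run: P = 293.50.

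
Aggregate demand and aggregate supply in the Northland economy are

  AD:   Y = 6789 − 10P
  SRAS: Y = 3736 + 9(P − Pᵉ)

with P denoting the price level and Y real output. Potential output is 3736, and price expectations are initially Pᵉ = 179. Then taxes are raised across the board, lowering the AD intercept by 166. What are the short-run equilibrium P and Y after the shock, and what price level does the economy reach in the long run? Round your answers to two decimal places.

AD shifts left: new AD is Y = 6623 − 10P. With Pᵉ = 179, SRAS is Y = 2125 + 9P.
Short run: 6623 − 10P = 2125 + 9P gives 4498 = 19P, so P = 236.74 and Y = 6623 − 10P = 4255.63.
Y = 4255.63 is above potential 3736; expectations adjust and SRAS shifts left until Y = 3736.
Long run: on the new AD curve, 3736 = 6623 − 10P gives P = 288.70.

Short run: P = 236.74, Y = 4255.63. Long run: P = 288.70.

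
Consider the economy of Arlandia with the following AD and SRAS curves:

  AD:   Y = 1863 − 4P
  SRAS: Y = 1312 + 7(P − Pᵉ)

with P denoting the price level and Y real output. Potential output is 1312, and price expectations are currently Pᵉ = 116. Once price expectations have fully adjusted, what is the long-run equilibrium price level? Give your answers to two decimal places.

Short run: with Pᵉ = 116, SRAS is Y = 500 + 7P. Setting AD = SRAS gives 1363 = 11P, so P = 123.91 and Y = 1863 − 4P = 1367.36.
Output 1367.36 is above potential 1312, so over time expected prices rise and SRAS shifts left until Y returns to 1312.
Long run: Y = 1312 on the AD curve gives 1312 = 1863 − 4P, so P = 137.75.

Long-run P = 137.75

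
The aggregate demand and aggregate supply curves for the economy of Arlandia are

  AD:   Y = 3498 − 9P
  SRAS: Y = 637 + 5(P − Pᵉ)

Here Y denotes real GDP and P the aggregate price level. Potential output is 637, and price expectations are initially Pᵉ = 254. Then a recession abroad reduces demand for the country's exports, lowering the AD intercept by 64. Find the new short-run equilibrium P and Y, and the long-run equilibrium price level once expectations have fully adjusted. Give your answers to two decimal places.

AD shifts left: new AD is Y = 3434 − 9P. With Pᵉ = 254, SRAS is Y = 5P − 633.
Short run: 3434 − 9P = 5P − 633 gives 4067 = 14P, so P = 290.50 and Y = 3434 − 9P = 819.50.
Y = 819.50 is above potential 637; expectations adjust and SRAS shifts left until Y = 637.
Long run: on the new AD curve, 637 = 3434 − 9P gives P = 310.78.

Short run: P = 290.50, Y = 819.50. Long run: P = 310.78.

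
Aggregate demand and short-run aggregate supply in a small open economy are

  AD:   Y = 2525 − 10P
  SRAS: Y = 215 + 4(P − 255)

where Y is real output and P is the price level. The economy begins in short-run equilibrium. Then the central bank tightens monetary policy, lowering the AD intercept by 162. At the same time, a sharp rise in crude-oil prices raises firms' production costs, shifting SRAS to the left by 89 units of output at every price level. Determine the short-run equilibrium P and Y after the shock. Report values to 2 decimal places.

P = 232.64, Y = 36.57

After both shocks: AD is Y = 2363 − 10P and SRAS is Y = 4P − 894.
Setting them equal: 3257 = 14P, so P = 232.64.
Substituting into AD, Y = 36.57.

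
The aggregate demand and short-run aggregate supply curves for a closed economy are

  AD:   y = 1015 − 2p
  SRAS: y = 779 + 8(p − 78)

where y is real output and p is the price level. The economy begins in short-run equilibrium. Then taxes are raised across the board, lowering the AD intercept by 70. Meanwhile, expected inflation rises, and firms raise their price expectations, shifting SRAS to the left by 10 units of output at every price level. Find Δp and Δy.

Δp = -6, Δy = -58

After both shocks: AD is y = 945 − 2p and SRAS is y = 145 + 8p.
Setting them equal: 800 = 10p, so p = 80.
y = 945 − 2·80 = 785.
Initially p = 86, y = 843, so Δp = -6 and Δy = -58.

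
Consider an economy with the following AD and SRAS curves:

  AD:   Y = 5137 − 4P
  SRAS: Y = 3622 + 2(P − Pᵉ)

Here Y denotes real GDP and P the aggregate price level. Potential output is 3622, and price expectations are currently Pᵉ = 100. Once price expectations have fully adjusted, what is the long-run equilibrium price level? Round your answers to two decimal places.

Short run: with Pᵉ = 100, SRAS is Y = 3422 + 2P. Setting AD = SRAS gives 1715 = 6P, so P = 285.83 and Y = 5137 − 4P = 3993.67.
Output 3993.67 is above potential 3622, so over time expected prices rise and SRAS shifts left until Y returns to 3622.
Long run: Y = 3622 on the AD curve gives 3622 = 5137 − 4P, so P = 378.75.

Long-run P = 378.75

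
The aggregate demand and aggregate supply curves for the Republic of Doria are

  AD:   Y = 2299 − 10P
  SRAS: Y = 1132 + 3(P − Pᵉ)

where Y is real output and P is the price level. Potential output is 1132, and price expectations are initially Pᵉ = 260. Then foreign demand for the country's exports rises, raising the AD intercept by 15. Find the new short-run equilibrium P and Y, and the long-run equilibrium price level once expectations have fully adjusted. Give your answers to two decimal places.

Short run: P = 150.92, Y = 804.77. Long run: P = 118.20.

AD shifts right: new AD is Y = 2314 − 10P. With Pᵉ = 260, SRAS is Y = 352 + 3P.
Short run: 2314 − 10P = 352 + 3P gives 1962 = 13P, so P = 150.92 and Y = 2314 − 10P = 804.77.
Y = 804.77 is below potential 1132; expectations adjust and SRAS shifts right until Y = 1132.
Long run: on the new AD curve, 1132 = 2314 − 10P gives P = 118.20.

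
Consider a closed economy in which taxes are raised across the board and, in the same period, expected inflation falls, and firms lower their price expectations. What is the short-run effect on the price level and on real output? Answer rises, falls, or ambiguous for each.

Price level: falls; output: ambiguous

The first event is a negative demand shock: AD shifts left, which by itself pushes P down and Y down.
The second is a favourable supply shock: SRAS shifts right, which by itself pushes P down and Y up.
Both shocks push P down, so P falls. The two shocks push Y in opposite directions, so the effect on Y is ambiguous.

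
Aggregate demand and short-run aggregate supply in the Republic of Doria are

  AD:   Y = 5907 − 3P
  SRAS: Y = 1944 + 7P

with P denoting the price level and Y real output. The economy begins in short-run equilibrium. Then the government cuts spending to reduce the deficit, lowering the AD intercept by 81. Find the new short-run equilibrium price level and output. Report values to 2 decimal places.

P = 388.20, Y = 4661.40

This is a negative demand shock: AD shifts left.
New AD: Y = 5826 − 3P.
Set AD = SRAS: 5826 − 3P = 1944 + 7P, so 3882 = 10P and P = 388.20.
Substituting into AD, Y = 4661.40.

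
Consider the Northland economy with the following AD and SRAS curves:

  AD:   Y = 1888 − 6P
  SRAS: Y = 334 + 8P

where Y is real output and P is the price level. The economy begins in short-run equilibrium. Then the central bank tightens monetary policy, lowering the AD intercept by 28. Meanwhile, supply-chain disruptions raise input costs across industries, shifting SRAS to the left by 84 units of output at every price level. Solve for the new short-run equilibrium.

P = 115, Y = 1170

After both shocks: AD is Y = 1860 − 6P and SRAS is Y = 250 + 8P.
Setting them equal: 1610 = 14P, so P = 115.
Y = 1860 − 6·115 = 1170.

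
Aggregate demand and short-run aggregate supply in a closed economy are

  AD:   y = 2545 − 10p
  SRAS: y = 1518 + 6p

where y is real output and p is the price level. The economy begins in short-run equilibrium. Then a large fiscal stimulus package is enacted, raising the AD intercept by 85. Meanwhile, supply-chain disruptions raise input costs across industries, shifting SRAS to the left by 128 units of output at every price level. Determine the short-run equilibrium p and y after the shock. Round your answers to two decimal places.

p = 77.50, y = 1855.00

After both shocks: AD is y = 2630 − 10p and SRAS is y = 1390 + 6p.
Setting them equal: 1240 = 16p, so p = 77.50.
Substituting into AD, y = 1855.00.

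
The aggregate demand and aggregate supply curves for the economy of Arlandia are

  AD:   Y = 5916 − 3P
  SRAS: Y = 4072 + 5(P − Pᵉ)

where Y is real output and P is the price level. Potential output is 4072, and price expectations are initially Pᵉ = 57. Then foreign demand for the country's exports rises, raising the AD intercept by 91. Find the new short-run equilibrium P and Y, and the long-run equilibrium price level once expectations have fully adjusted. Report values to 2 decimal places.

Short run: P = 277.50, Y = 5174.50. Long run: P = 645.00.

AD shifts right: new AD is Y = 6007 − 3P. With Pᵉ = 57, SRAS is Y = 3787 + 5P.
Short run: 6007 − 3P = 3787 + 5P gives 2220 = 8P, so P = 277.50 and Y = 6007 − 3P = 5174.50.
Y = 5174.50 is above potential 4072; expectations adjust and SRAS shifts left until Y = 4072.
Long run: on the new AD curve, 4072 = 6007 − 3P gives P = 645.00.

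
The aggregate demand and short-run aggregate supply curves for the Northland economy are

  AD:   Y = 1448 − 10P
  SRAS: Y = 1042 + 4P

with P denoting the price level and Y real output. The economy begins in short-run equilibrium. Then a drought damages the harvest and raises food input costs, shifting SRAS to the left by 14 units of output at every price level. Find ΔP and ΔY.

ΔP = +1, ΔY = -10

This is a negative supply shock: SRAS shifts left.
New SRAS: Y = 1028 + 4P.
Set AD = SRAS: 1448 − 10P = 1028 + 4P, so 420 = 14P and P = 30.
Y = 1448 − 10·30 = 1148.
Initially P = 29, Y = 1158, so ΔP = +1 and ΔY = -10.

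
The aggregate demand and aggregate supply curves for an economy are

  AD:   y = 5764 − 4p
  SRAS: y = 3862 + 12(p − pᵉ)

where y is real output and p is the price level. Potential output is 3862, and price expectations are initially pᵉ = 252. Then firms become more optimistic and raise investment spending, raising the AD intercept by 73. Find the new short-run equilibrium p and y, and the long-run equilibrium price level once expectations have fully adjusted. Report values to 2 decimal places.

AD shifts right: new AD is y = 5837 − 4p. With pᵉ = 252, SRAS is y = 838 + 12p.
Short run: 5837 − 4p = 838 + 12p gives 4999 = 16p, so p = 312.44 and y = 5837 − 4p = 4587.25.
y = 4587.25 is above potential 3862; expectations adjust and SRAS shifts left until y = 3862.
Long run: on the new AD curve, 3862 = 5837 − 4p gives p = 493.75.

Short run: p = 312.44, y = 4587.25. Long run: p = 493.75.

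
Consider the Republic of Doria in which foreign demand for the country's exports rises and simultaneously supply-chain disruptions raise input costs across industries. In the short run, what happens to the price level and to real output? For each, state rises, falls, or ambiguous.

Price level: rises; output: ambiguous

The first event is a positive demand shock: AD shifts right, which by itself pushes P up and Y up.
The second is an adverse supply shock: SRAS shifts left, which by itself pushes P up and Y down.
Both shocks push P up, so P rises. The two shocks push Y in opposite directions, so the effect on Y is ambiguous.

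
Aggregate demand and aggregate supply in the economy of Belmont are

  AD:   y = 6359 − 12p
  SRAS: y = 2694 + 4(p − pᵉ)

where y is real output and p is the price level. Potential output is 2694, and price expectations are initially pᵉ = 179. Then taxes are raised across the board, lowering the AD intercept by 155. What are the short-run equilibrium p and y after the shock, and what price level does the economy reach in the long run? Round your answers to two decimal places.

Short run: p = 264.13, y = 3034.50. Long run: p = 292.50.

AD shifts left: new AD is y = 6204 − 12p. With pᵉ = 179, SRAS is y = 1978 + 4p.
Short run: 6204 − 12p = 1978 + 4p gives 4226 = 16p, so p = 264.13 and y = 6204 − 12p = 3034.50.
y = 3034.50 is above potential 2694; expectations adjust and SRAS shifts left until y = 2694.
Long run: on the new AD curve, 2694 = 6204 − 12p gives p = 292.50.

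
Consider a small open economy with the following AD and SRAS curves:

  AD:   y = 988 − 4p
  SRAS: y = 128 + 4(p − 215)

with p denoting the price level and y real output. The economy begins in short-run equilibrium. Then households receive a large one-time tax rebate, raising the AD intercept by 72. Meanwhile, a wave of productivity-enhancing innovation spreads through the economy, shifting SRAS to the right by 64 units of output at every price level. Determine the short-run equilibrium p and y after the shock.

p = 216, y = 196

After both shocks: AD is y = 1060 − 4p and SRAS is y = 4p − 668.
Setting them equal: 1728 = 8p, so p = 216.
y = 1060 − 4·216 = 196.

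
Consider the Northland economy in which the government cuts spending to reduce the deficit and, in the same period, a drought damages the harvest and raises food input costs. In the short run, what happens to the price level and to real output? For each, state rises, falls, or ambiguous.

Price level: ambiguous; output: falls

The first event is a negative demand shock: AD shifts left, which by itself pushes P down and Y down.
The second is an adverse supply shock: SRAS shifts left, which by itself pushes P up and Y down.
The two shocks push P in opposite directions, so the effect on P is ambiguous. Both shocks push Y down, so Y falls.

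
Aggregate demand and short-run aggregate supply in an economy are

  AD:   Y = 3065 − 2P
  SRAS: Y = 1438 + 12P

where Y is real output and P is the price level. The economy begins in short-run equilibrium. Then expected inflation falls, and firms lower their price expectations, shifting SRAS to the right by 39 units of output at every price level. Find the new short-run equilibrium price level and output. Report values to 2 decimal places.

P = 113.43, Y = 2838.14

This is a positive supply shock: SRAS shifts right.
New SRAS: Y = 1477 + 12P.
Set AD = SRAS: 3065 − 2P = 1477 + 12P, so 1588 = 14P and P = 113.43.
Substituting into AD, Y = 2838.14.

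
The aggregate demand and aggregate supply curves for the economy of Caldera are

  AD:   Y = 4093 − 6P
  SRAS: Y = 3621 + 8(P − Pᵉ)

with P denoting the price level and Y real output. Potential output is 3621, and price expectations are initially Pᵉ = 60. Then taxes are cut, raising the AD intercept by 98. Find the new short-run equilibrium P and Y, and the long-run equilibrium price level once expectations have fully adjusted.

AD shifts right: new AD is Y = 4191 − 6P. With Pᵉ = 60, SRAS is Y = 3141 + 8P.
Short run: 4191 − 6P = 3141 + 8P gives 1050 = 14P, so P = 75 and Y = 4191 − 6·75 = 3741.
Y = 3741 is above potential 3621; expectations adjust and SRAS shifts left until Y = 3621.
Long run: on the new AD curve, 3621 = 4191 − 6P gives P = 95.

Short run: P = 75, Y = 3741. Long run: P = 95.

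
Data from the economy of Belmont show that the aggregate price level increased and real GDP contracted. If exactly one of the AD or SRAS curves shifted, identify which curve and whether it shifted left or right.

SRAS shifted left

P rose and Y fell. An AD shift moves P and Y in the same direction; an SRAS shift moves them in opposite directions.
Here P and Y moved in opposite directions, so the SRAS curve shifted.
Since Y fell, SRAS shifted left.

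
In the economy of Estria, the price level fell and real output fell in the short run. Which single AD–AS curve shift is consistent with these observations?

AD shifted left

P fell and Y fell. An AD shift moves P and Y in the same direction; an SRAS shift moves them in opposite directions.
Here P and Y moved in the same direction, so the AD curve shifted.
Since Y fell, AD shifted left.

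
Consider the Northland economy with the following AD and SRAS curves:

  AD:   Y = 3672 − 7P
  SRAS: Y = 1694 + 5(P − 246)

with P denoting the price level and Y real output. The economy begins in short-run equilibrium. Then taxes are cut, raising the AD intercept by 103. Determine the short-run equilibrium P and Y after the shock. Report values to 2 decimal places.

This is a positive demand shock: AD shifts right.
New AD: Y = 3775 − 7P.
SRAS can be written Y = 464 + 5P.
Set AD = SRAS: 3775 − 7P = 464 + 5P, so 3311 = 12P and P = 275.92.
Substituting into AD, Y = 1843.58.

P = 275.92, Y = 1843.58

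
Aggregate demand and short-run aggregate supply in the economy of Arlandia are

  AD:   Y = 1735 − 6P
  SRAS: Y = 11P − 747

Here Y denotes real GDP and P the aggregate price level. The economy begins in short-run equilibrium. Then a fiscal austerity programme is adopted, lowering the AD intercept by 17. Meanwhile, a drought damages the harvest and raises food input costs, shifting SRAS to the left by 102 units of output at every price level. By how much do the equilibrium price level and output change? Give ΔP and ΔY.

After both shocks: AD is Y = 1718 − 6P and SRAS is Y = 11P − 849.
Setting them equal: 2567 = 17P, so P = 151.
Y = 1718 − 6·151 = 812.
Initially P = 146, Y = 859, so ΔP = +5 and ΔY = -47.

ΔP = +5, ΔY = -47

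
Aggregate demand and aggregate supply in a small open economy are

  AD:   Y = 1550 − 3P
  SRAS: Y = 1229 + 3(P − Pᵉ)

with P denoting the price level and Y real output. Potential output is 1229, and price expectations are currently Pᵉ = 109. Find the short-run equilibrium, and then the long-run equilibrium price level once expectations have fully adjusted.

Short run: with Pᵉ = 109, SRAS is Y = 902 + 3P. Setting AD = SRAS gives 648 = 6P, so P = 108 and Y = 1550 − 3·108 = 1226.
Output 1226 is below potential 1229, so over time expected prices fall and SRAS shifts right until Y returns to 1229.
Long run: Y = 1229 on the AD curve gives 1229 = 1550 − 3P, so P = 107.

Short run: P = 108, Y = 1226. Long run: P = 107.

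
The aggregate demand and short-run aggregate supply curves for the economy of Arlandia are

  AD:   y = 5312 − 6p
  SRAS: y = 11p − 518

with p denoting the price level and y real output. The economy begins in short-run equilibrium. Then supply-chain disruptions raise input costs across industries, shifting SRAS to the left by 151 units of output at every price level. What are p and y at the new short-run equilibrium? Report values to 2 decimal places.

This is a negative supply shock: SRAS shifts left.
New SRAS: y = 11p − 669.
Set AD = SRAS: 5312 − 6p = 11p − 669, so 5981 = 17p and p = 351.82.
Substituting into AD, y = 3201.06.

p = 351.82, y = 3201.06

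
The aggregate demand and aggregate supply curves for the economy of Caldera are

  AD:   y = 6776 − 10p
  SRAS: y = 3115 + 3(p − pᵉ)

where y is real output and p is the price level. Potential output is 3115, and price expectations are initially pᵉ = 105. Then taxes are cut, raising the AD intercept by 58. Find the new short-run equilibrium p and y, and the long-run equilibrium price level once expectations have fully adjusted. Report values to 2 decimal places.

AD shifts right: new AD is y = 6834 − 10p. With pᵉ = 105, SRAS is y = 2800 + 3p.
Short run: 6834 − 10p = 2800 + 3p gives 4034 = 13p, so p = 310.31 and y = 6834 − 10p = 3730.92.
y = 3730.92 is above potential 3115; expectations adjust and SRAS shifts left until y = 3115.
Long run: on the new AD curve, 3115 = 6834 − 10p gives p = 371.90.

Short run: p = 310.31, y = 3730.92. Long run: p = 371.90.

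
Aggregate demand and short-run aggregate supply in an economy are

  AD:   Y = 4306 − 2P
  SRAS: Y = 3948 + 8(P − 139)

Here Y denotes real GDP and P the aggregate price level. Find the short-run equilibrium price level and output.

Write SRAS as Y = 3948 + 8P − 1112 = 2836 + 8P.
Set AD = SRAS: 4306 − 2P = 2836 + 8P, so 1470 = 10P and P = 147.
Then Y = 4306 − 2·147 = 4012.

P = 147, Y = 4012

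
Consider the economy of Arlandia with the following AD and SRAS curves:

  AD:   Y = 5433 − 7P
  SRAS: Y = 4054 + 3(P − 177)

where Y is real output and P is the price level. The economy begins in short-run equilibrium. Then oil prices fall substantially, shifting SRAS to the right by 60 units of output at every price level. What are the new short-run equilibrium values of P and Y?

This is a positive supply shock: SRAS shifts right.
New SRAS: Y = 3583 + 3P.
Set AD = SRAS: 5433 − 7P = 3583 + 3P, so 1850 = 10P and P = 185.
Y = 5433 − 7·185 = 4138.

P = 185, Y = 4138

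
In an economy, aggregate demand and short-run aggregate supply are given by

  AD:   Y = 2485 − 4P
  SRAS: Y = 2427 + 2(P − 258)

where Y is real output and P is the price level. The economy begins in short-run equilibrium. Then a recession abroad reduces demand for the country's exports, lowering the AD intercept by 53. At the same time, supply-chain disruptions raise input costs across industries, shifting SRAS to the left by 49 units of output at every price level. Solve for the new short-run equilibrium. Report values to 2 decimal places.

P = 95.00, Y = 2052.00

After both shocks: AD is Y = 2432 − 4P and SRAS is Y = 1862 + 2P.
Setting them equal: 570 = 6P, so P = 95.00.
Substituting into AD, Y = 2052.00.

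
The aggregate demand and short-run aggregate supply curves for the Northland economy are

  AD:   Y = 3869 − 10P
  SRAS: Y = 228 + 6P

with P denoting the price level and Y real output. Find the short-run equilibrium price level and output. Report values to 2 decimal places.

Set AD = SRAS: 3869 − 10P = 228 + 6P, so 3641 = 16P and P = 227.56.
Substituting into AD, Y = 3869 − 10P = 1593.38.

P = 227.56, Y = 1593.38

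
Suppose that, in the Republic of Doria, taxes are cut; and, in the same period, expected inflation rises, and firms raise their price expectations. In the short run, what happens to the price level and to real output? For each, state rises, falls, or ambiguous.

The first event is a positive demand shock: AD shifts right, which by itself pushes P up and Y up.
The second is an adverse supply shock: SRAS shifts left, which by itself pushes P up and Y down.
Both shocks push P up, so P rises. The two shocks push Y in opposite directions, so the effect on Y is ambiguous.

Price level: rises; output: ambiguous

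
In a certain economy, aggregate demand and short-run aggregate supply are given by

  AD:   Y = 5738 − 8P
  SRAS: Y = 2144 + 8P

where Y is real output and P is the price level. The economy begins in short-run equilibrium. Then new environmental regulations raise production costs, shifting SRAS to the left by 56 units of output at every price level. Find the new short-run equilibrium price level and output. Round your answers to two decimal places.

P = 228.13, Y = 3913.00

This is a negative supply shock: SRAS shifts left.
New SRAS: Y = 2088 + 8P.
Set AD = SRAS: 5738 − 8P = 2088 + 8P, so 3650 = 16P and P = 228.13.
Substituting into AD, Y = 3913.00.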